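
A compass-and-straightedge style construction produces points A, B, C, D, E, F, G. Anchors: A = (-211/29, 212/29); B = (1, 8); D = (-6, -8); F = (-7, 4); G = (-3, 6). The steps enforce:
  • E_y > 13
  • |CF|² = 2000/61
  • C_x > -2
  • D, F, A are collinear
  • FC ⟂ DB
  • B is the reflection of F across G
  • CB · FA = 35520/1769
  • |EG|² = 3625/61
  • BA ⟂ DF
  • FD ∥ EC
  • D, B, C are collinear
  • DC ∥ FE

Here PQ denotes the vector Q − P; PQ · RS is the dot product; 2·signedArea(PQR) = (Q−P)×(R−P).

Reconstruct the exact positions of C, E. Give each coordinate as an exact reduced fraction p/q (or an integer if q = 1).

C = (-107/61, 104/61)
E = (-168/61, 836/61)

1. C_x = -107/61  [D, B, C are collinear ∩ FC ⟂ DB]
2. C_y = 104/61  [D, B, C are collinear ∩ FC ⟂ DB]
   → C = (-107/61, 104/61)
3. E_x = -168/61  [FD ∥ EC ∩ DC ∥ FE]
4. E_y = 836/61  [FD ∥ EC ∩ DC ∥ FE]
   → E = (-168/61, 836/61)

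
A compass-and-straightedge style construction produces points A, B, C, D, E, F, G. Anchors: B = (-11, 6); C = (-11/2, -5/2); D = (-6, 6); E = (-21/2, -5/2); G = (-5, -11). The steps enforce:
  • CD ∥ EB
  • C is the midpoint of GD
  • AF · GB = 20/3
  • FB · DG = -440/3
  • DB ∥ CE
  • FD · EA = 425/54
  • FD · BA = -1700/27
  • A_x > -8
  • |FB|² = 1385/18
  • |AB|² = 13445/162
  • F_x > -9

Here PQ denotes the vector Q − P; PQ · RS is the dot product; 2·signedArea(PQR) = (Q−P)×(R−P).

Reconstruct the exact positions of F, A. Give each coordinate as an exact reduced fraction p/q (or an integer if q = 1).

A = (-139/18, -5/2)
F = (-53/6, -5/2)

1. F_x = -53/6  [line -1·x + 17·y + 101/3 = 0 ∩ |FB|² = 1385/18]
2. F_y = -5/2  [line -1·x + 17·y + 101/3 = 0 ∩ |FB|² = 1385/18]
   → F = (-53/6, -5/2)
3. A_x = -139/18  [FD · EA = 425/54 ∩ AF · GB = 20/3]
4. A_y = -5/2  [FD · EA = 425/54 ∩ AF · GB = 20/3]
   → A = (-139/18, -5/2)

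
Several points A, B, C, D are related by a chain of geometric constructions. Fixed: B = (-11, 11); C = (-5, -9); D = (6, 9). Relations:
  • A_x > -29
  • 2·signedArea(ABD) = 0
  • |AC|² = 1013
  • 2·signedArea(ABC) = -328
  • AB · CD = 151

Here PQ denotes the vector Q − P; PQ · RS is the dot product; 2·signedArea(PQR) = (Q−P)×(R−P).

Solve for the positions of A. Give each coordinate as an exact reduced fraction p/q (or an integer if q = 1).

1. A_x = -28  [2·signedArea(ABD) = 0 ∩ AB · CD = 151]
2. A_y = 13  [2·signedArea(ABD) = 0 ∩ AB · CD = 151]
   → A = (-28, 13)

A = (-28, 13)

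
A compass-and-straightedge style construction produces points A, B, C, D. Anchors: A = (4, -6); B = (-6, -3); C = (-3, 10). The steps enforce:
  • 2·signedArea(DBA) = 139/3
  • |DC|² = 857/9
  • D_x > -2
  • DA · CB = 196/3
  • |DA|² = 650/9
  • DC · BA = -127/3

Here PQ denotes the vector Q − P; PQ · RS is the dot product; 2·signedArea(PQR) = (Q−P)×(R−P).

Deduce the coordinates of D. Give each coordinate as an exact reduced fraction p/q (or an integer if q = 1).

D = (-5/3, 1/3)

1. D_x = -5/3  [2·signedArea(DBA) = 139/3 ∩ DA · CB = 196/3]
2. D_y = 1/3  [2·signedArea(DBA) = 139/3 ∩ DA · CB = 196/3]
   → D = (-5/3, 1/3)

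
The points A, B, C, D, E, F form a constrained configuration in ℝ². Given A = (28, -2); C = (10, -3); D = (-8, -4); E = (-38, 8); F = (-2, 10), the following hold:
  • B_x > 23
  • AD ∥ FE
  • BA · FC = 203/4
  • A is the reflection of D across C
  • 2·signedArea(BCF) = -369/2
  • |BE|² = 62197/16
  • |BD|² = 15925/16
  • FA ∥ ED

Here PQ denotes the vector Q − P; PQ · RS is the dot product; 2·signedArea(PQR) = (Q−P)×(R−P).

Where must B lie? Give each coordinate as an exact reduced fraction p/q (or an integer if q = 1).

1. B_x = 47/2  [BA · FC = 203/4 ∩ 2·signedArea(BCF) = -369/2]
2. B_y = -9/4  [BA · FC = 203/4 ∩ 2·signedArea(BCF) = -369/2]
   → B = (47/2, -9/4)

B = (47/2, -9/4)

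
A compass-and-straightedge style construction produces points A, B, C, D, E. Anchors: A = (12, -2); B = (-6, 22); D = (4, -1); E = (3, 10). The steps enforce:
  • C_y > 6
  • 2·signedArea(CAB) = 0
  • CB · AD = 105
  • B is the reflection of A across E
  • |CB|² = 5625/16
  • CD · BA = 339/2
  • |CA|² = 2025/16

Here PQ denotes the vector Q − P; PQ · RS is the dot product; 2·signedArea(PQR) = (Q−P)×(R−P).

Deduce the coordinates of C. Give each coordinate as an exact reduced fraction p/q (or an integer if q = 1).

1. C_x = 21/4  [2·signedArea(CAB) = 0 ∩ CB · AD = 105]
2. C_y = 7  [2·signedArea(CAB) = 0 ∩ CB · AD = 105]
   → C = (21/4, 7)

C = (21/4, 7)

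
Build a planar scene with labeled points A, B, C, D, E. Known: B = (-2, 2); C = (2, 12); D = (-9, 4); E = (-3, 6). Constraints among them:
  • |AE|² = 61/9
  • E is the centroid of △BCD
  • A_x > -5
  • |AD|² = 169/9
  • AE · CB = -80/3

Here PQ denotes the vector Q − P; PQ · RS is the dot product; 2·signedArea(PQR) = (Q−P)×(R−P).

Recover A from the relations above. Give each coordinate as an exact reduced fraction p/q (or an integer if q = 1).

1. A_x = -14/3  [line 4·x + 10·y + -64/3 = 0 ∩ |AD|² = 169/9]
2. A_y = 4  [line 4·x + 10·y + -64/3 = 0 ∩ |AD|² = 169/9]
   → A = (-14/3, 4)

A = (-14/3, 4)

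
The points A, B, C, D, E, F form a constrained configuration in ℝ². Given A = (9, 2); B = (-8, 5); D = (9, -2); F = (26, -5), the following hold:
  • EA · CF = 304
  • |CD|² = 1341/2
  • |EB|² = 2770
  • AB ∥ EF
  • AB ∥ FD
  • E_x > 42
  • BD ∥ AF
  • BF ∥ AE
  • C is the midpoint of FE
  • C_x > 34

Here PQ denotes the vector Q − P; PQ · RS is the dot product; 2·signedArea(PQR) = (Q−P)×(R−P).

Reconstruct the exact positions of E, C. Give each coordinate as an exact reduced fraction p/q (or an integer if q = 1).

C = (69/2, -13/2)
E = (43, -8)

1. E_x = 43  [AB ∥ EF ∩ BF ∥ AE]
2. E_y = -8  [AB ∥ EF ∩ BF ∥ AE]
   → E = (43, -8)
3. C_x = 69/2  [C is the midpoint of FE]
4. C_y = -13/2  [C is the midpoint of FE]
   → C = (69/2, -13/2)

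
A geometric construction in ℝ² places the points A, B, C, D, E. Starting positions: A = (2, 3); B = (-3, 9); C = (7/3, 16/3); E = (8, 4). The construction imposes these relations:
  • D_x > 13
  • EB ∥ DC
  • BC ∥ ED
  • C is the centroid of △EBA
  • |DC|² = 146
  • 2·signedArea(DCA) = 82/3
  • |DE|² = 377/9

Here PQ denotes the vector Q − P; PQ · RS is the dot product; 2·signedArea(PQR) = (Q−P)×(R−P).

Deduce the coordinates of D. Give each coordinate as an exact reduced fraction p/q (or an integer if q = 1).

D = (40/3, 1/3)

1. D_x = 40/3  [EB ∥ DC ∩ BC ∥ ED]
2. D_y = 1/3  [EB ∥ DC ∩ BC ∥ ED]
   → D = (40/3, 1/3)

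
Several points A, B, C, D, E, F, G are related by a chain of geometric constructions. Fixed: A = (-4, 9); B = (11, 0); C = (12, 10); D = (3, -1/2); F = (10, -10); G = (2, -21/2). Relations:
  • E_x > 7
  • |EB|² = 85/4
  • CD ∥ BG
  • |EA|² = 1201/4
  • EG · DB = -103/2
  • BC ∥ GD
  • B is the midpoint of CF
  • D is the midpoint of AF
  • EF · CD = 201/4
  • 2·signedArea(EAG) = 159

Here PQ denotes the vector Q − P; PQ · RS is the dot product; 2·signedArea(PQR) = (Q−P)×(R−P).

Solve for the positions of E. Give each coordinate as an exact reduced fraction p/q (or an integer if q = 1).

E = (8, -7/2)

1. E_x = 8  [2·signedArea(EAG) = 159 ∩ EF · CD = 201/4]
2. E_y = -7/2  [2·signedArea(EAG) = 159 ∩ EF · CD = 201/4]
   → E = (8, -7/2)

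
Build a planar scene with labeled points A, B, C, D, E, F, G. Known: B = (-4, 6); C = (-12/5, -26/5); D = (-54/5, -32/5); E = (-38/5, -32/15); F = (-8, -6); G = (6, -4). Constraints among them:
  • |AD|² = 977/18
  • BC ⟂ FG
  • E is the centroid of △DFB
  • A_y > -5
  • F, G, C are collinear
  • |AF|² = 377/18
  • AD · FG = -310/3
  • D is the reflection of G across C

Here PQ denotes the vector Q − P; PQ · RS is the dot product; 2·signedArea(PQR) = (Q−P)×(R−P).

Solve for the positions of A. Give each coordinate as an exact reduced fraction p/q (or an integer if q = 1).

A = (-37/10, -133/30)

1. A_x = -37/10  [line -14·x + -2·y + -182/3 = 0 ∩ |AF|² = 377/18]
2. A_y = -133/30  [line -14·x + -2·y + -182/3 = 0 ∩ |AF|² = 377/18]
   → A = (-37/10, -133/30)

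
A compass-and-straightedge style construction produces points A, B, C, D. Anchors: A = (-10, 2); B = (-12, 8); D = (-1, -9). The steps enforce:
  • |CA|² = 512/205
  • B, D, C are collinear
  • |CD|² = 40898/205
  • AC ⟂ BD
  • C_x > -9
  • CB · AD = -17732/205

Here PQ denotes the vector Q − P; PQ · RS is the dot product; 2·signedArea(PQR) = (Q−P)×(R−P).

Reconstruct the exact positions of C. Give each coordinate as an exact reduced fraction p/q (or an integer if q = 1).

1. C_x = -1778/205  [B, D, C are collinear ∩ AC ⟂ BD]
2. C_y = 586/205  [B, D, C are collinear ∩ AC ⟂ BD]
   → C = (-1778/205, 586/205)

C = (-1778/205, 586/205)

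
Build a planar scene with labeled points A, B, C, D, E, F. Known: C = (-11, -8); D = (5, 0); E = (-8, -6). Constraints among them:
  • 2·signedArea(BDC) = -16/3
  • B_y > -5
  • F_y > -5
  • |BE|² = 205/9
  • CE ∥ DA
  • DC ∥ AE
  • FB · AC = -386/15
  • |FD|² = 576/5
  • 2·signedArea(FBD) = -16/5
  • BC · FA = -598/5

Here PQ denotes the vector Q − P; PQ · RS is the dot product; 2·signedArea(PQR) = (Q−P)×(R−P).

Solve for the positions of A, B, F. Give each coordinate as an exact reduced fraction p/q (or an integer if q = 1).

A = (8, 2)
B = (-11/3, -4)
F = (-23/5, -24/5)

1. A_x = 8  [DC ∥ AE ∩ CE ∥ DA]
2. A_y = 2  [DC ∥ AE ∩ CE ∥ DA]
   → A = (8, 2)
3. B_x = -11/3  [line 8·x + -16·y + -104/3 = 0 ∩ |BE|² = 205/9]
4. B_y = -4  [line 8·x + -16·y + -104/3 = 0 ∩ |BE|² = 205/9]
   → B = (-11/3, -4)
5. F_x = -23/5  [BC · FA = -598/5 ∩ 2·signedArea(FBD) = -16/5]
6. F_y = -24/5  [BC · FA = -598/5 ∩ 2·signedArea(FBD) = -16/5]
   → F = (-23/5, -24/5)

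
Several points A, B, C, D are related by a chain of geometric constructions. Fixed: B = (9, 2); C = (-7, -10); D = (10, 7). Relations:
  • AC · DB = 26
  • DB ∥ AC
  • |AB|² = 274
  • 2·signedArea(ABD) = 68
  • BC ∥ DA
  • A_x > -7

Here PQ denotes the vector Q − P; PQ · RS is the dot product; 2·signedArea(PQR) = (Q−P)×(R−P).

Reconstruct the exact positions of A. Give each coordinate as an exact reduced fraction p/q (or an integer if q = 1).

A = (-6, -5)

1. A_x = -6  [DB ∥ AC ∩ BC ∥ DA]
2. A_y = -5  [DB ∥ AC ∩ BC ∥ DA]
   → A = (-6, -5)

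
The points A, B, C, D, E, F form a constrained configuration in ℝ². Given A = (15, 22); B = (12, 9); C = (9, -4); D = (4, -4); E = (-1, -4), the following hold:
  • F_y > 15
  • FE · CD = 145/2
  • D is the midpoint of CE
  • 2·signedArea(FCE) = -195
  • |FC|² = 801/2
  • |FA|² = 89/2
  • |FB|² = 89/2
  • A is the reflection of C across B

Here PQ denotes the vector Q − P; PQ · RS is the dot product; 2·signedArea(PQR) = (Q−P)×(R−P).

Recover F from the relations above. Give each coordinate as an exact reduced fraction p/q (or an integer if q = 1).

F = (27/2, 31/2)

1. F_x = 27/2  [FE · CD = 145/2 ∩ 2·signedArea(FCE) = -195]
2. F_y = 31/2  [FE · CD = 145/2 ∩ 2·signedArea(FCE) = -195]
   → F = (27/2, 31/2)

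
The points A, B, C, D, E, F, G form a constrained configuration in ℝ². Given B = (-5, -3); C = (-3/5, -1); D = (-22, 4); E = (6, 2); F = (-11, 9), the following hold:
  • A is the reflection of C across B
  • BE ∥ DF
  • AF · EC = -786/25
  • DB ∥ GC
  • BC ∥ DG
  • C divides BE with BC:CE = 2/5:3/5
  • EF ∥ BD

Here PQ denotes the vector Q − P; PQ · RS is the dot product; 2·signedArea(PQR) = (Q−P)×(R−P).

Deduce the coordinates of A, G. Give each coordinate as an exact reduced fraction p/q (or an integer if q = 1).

A = (-47/5, -5)
G = (-88/5, 6)

1. A_x = -47/5  [A is the reflection of C across B]
2. A_y = -5  [A is the reflection of C across B]
   → A = (-47/5, -5)
3. G_x = -88/5  [DB ∥ GC ∩ BC ∥ DG]
4. G_y = 6  [DB ∥ GC ∩ BC ∥ DG]
   → G = (-88/5, 6)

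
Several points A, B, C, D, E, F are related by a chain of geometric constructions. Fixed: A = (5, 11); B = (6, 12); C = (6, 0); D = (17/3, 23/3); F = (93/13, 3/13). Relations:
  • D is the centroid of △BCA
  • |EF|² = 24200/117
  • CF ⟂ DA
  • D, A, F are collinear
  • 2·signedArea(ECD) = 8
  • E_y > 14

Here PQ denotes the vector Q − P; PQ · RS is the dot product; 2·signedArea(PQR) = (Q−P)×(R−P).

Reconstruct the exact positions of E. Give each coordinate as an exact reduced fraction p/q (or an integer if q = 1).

1. E_x = 13/3  [line -23/3·x + -1/3·y + 38 = 0 ∩ |EF|² = 24200/117]
2. E_y = 43/3  [line -23/3·x + -1/3·y + 38 = 0 ∩ |EF|² = 24200/117]
   → E = (13/3, 43/3)

E = (13/3, 43/3)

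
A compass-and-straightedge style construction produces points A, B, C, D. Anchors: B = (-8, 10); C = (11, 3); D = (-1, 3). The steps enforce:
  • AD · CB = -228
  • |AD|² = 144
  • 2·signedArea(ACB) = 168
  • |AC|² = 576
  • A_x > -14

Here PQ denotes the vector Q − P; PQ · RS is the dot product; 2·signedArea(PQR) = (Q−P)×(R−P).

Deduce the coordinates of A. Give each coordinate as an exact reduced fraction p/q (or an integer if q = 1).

1. A_x = -13  [AD · CB = -228 ∩ 2·signedArea(ACB) = 168]
2. A_y = 3  [AD · CB = -228 ∩ 2·signedArea(ACB) = 168]
   → A = (-13, 3)

A = (-13, 3)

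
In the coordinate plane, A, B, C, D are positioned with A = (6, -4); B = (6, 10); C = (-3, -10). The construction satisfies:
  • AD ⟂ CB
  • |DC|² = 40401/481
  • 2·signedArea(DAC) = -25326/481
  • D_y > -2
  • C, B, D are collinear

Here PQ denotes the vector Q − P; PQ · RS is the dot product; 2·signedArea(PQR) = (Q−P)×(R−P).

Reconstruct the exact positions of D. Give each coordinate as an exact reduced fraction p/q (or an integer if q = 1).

D = (366/481, -790/481)

1. D_x = 366/481  [C, B, D are collinear ∩ AD ⟂ CB]
2. D_y = -790/481  [C, B, D are collinear ∩ AD ⟂ CB]
   → D = (366/481, -790/481)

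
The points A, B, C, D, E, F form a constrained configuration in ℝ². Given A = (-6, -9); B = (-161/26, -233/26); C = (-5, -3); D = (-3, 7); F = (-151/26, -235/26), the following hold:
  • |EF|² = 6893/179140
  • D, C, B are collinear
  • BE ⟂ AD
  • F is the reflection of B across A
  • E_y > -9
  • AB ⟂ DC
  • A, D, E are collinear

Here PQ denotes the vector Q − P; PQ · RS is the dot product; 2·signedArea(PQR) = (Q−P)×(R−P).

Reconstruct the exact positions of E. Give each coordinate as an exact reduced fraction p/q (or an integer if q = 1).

E = (-41337/6890, -30997/3445)

1. E_x = -41337/6890  [A, D, E are collinear ∩ BE ⟂ AD]
2. E_y = -30997/3445  [A, D, E are collinear ∩ BE ⟂ AD]
   → E = (-41337/6890, -30997/3445)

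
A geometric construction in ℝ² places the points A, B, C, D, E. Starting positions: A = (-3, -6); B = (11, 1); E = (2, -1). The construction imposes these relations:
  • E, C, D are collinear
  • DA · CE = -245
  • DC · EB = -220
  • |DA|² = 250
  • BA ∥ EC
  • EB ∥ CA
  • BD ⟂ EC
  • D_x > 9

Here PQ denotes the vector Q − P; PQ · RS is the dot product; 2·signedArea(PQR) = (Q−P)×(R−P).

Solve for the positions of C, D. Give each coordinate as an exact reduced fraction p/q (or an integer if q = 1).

1. C_x = -12  [EB ∥ CA ∩ BA ∥ EC]
2. C_y = -8  [EB ∥ CA ∩ BA ∥ EC]
   → C = (-12, -8)
3. D_x = 10  [E, C, D are collinear ∩ BD ⟂ EC]
4. D_y = 3  [E, C, D are collinear ∩ BD ⟂ EC]
   → D = (10, 3)

C = (-12, -8)
D = (10, 3)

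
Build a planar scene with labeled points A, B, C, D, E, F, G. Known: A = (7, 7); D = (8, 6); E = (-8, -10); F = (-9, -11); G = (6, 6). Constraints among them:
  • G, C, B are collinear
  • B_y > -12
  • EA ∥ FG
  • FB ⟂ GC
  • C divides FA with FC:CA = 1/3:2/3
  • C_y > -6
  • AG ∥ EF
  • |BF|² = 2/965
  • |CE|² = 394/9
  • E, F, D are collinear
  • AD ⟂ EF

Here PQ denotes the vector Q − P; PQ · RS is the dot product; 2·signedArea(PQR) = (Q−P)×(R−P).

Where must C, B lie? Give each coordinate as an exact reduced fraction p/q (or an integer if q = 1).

B = (-8652/965, -10644/965)
C = (-11/3, -5)

1. C_x = -11/3  [C divides FA with FC:CA = 1/3:2/3]
2. C_y = -5  [C divides FA with FC:CA = 1/3:2/3]
   → C = (-11/3, -5)
3. B_x = -8652/965  [G, C, B are collinear ∩ FB ⟂ GC]
4. B_y = -10644/965  [G, C, B are collinear ∩ FB ⟂ GC]
   → B = (-8652/965, -10644/965)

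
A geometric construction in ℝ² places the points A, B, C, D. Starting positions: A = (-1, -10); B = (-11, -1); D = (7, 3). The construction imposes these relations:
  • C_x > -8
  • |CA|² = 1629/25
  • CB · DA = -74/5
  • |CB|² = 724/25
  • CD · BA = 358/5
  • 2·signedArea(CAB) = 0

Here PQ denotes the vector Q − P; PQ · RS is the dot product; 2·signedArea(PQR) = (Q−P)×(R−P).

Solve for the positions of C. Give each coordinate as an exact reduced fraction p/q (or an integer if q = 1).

C = (-7, -23/5)

1. C_x = -7  [2·signedArea(CAB) = 0 ∩ CB · DA = -74/5]
2. C_y = -23/5  [2·signedArea(CAB) = 0 ∩ CB · DA = -74/5]
   → C = (-7, -23/5)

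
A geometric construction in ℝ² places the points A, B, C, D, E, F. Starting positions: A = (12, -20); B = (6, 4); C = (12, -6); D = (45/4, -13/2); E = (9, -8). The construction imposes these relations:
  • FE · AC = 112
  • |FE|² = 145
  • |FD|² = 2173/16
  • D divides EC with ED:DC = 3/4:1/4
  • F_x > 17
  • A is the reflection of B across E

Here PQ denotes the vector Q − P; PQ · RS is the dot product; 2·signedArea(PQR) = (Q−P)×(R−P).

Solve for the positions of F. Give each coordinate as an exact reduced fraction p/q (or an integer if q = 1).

F = (18, -16)

1. F_y = -16  [FE · AC = 112]
2. F_x = 18  [|FE|² = 145]
   → F = (18, -16)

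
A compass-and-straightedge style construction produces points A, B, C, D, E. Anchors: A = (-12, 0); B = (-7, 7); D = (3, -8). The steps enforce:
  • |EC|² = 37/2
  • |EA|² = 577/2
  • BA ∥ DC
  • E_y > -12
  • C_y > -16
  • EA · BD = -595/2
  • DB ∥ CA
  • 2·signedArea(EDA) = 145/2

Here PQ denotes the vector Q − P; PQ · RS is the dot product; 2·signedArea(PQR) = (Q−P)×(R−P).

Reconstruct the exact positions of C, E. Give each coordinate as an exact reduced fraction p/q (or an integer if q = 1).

C = (-2, -15)
E = (1/2, -23/2)

1. C_x = -2  [DB ∥ CA ∩ BA ∥ DC]
2. C_y = -15  [DB ∥ CA ∩ BA ∥ DC]
   → C = (-2, -15)
3. E_x = 1/2  [2·signedArea(EDA) = 145/2 ∩ EA · BD = -595/2]
4. E_y = -23/2  [2·signedArea(EDA) = 145/2 ∩ EA · BD = -595/2]
   → E = (1/2, -23/2)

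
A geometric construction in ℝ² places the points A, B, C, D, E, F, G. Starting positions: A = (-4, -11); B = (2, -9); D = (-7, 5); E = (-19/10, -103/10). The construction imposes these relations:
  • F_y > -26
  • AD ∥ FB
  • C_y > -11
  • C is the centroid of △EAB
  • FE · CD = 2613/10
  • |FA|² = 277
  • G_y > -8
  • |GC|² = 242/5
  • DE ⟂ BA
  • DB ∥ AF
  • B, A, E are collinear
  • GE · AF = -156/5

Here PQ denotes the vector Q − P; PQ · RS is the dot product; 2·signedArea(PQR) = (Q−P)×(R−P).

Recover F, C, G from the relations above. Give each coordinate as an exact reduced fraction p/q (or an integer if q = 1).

1. F_x = 5  [AD ∥ FB ∩ DB ∥ AF]
2. F_y = -25  [AD ∥ FB ∩ DB ∥ AF]
   → F = (5, -25)
3. C_x = -13/10  [C is the centroid of △EAB]
4. C_y = -101/10  [C is the centroid of △EAB]
   → C = (-13/10, -101/10)
5. G_x = 53/10  [line -9·x + 14·y + 1583/10 = 0 ∩ |GC|² = 242/5]
6. G_y = -79/10  [line -9·x + 14·y + 1583/10 = 0 ∩ |GC|² = 242/5]
   → G = (53/10, -79/10)

C = (-13/10, -101/10)
F = (5, -25)
G = (53/10, -79/10)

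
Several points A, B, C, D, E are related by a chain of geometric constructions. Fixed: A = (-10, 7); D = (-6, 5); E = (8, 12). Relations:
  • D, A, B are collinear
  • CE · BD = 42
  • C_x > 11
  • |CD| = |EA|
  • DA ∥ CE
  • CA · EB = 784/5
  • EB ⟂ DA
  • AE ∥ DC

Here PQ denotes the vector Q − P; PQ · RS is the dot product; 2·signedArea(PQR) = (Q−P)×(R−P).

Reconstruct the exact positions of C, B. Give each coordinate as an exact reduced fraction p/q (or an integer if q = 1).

1. C_x = 12  [DA ∥ CE ∩ AE ∥ DC]
2. C_y = 10  [DA ∥ CE ∩ AE ∥ DC]
   → C = (12, 10)
3. B_x = 12/5  [D, A, B are collinear ∩ EB ⟂ DA]
4. B_y = 4/5  [D, A, B are collinear ∩ EB ⟂ DA]
   → B = (12/5, 4/5)

B = (12/5, 4/5)
C = (12, 10)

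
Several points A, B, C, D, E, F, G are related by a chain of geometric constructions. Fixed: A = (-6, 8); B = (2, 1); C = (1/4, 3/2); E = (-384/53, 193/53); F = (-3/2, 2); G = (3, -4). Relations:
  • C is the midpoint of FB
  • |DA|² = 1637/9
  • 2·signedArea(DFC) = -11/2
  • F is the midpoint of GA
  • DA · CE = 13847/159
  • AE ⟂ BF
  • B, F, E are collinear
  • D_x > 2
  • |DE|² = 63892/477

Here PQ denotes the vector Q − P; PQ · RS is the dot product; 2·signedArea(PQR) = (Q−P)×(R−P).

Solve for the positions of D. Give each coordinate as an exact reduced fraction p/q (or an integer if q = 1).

1. D_x = 8/3  [DA · CE = 13847/159 ∩ 2·signedArea(DFC) = -11/2]
2. D_y = -7/3  [DA · CE = 13847/159 ∩ 2·signedArea(DFC) = -11/2]
   → D = (8/3, -7/3)

D = (8/3, -7/3)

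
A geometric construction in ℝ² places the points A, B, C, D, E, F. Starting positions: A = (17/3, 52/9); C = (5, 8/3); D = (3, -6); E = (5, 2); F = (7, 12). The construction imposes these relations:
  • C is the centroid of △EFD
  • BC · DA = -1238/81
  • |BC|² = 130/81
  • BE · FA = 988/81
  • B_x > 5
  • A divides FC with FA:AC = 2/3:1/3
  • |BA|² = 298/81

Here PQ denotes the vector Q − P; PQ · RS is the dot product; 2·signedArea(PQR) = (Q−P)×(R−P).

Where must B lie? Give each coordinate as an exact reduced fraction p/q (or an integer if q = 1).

1. B_x = 16/3  [BC · DA = -1238/81 ∩ BE · FA = 988/81]
2. B_y = 35/9  [BC · DA = -1238/81 ∩ BE · FA = 988/81]
   → B = (16/3, 35/9)

B = (16/3, 35/9)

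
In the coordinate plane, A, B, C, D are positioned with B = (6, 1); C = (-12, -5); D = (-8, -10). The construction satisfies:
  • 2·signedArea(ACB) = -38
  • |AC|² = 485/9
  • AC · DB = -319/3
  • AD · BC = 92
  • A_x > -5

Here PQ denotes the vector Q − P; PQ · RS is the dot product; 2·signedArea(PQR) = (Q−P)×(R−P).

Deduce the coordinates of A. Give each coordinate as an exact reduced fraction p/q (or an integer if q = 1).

1. A_x = -14/3  [AD · BC = 92 ∩ 2·signedArea(ACB) = -38]
2. A_y = -14/3  [AD · BC = 92 ∩ 2·signedArea(ACB) = -38]
   → A = (-14/3, -14/3)

A = (-14/3, -14/3)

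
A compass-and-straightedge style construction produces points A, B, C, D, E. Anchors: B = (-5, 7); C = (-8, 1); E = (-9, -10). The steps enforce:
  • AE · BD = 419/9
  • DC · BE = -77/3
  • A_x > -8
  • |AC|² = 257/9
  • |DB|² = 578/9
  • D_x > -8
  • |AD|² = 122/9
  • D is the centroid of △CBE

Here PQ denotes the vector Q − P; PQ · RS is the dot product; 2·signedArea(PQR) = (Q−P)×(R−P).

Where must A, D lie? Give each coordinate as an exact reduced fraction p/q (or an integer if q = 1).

A = (-23/3, -13/3)
D = (-22/3, -2/3)

1. D_x = -22/3  [D is the centroid of △CBE]
2. D_y = -2/3  [D is the centroid of △CBE]
   → D = (-22/3, -2/3)
3. A_x = -23/3  [line 7/3·x + 23/3·y + 460/9 = 0 ∩ |AC|² = 257/9]
4. A_y = -13/3  [line 7/3·x + 23/3·y + 460/9 = 0 ∩ |AC|² = 257/9]
   → A = (-23/3, -13/3)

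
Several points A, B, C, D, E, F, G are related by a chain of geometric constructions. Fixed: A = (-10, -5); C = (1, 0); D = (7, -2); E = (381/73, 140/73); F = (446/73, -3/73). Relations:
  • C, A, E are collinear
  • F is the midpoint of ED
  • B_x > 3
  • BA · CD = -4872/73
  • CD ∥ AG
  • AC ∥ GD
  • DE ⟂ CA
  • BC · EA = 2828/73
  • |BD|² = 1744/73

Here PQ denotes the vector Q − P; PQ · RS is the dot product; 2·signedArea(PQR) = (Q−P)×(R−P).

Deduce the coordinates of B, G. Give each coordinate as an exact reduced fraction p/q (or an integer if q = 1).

B = (227/73, 70/73)
G = (-4, -7)

1. B_x = 227/73  [BA · CD = -4872/73 ∩ BC · EA = 2828/73]
2. B_y = 70/73  [BA · CD = -4872/73 ∩ BC · EA = 2828/73]
   → B = (227/73, 70/73)
3. G_x = -4  [AC ∥ GD ∩ CD ∥ AG]
4. G_y = -7  [AC ∥ GD ∩ CD ∥ AG]
   → G = (-4, -7)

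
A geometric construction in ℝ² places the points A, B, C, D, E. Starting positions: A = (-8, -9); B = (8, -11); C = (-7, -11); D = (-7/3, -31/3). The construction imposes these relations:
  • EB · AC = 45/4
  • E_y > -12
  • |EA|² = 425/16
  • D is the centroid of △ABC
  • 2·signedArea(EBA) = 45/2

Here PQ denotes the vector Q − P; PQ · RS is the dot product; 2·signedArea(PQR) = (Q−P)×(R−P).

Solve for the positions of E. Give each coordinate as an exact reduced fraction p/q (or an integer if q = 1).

1. E_x = -13/4  [2·signedArea(EBA) = 45/2 ∩ EB · AC = 45/4]
2. E_y = -11  [2·signedArea(EBA) = 45/2 ∩ EB · AC = 45/4]
   → E = (-13/4, -11)

E = (-13/4, -11)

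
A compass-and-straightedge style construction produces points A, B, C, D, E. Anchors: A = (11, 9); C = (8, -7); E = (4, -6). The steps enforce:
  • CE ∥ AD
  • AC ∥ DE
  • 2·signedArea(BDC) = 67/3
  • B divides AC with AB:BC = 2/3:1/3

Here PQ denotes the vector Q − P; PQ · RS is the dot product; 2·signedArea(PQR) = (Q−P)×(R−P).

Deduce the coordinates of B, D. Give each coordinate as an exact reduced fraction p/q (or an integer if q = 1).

1. B_x = 9  [B divides AC with AB:BC = 2/3:1/3]
2. B_y = -5/3  [B divides AC with AB:BC = 2/3:1/3]
   → B = (9, -5/3)
3. D_x = 7  [AC ∥ DE ∩ CE ∥ AD]
4. D_y = 10  [AC ∥ DE ∩ CE ∥ AD]
   → D = (7, 10)

B = (9, -5/3)
D = (7, 10)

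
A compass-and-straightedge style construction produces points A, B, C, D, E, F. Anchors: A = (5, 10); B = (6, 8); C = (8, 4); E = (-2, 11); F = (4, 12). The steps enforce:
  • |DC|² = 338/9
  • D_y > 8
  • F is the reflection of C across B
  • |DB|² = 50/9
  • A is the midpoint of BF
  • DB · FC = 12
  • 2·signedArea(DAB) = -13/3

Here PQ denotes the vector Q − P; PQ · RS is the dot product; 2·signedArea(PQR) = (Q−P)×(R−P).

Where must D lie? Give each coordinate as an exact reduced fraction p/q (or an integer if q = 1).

D = (11/3, 25/3)

1. D_x = 11/3  [2·signedArea(DAB) = -13/3 ∩ DB · FC = 12]
2. D_y = 25/3  [2·signedArea(DAB) = -13/3 ∩ DB · FC = 12]
   → D = (11/3, 25/3)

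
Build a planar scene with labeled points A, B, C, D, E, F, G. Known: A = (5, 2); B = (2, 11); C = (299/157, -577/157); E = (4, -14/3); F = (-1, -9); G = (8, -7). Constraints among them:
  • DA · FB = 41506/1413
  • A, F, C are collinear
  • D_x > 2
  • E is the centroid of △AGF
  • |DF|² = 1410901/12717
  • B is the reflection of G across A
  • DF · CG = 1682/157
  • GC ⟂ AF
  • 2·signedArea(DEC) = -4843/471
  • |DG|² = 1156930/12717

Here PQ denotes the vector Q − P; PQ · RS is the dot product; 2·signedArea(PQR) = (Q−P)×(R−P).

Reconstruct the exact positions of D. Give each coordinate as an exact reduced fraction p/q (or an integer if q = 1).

1. D_x = 1241/471  [DA · FB = 41506/1413 ∩ 2·signedArea(DEC) = -4843/471]
2. D_y = 1252/1413  [DA · FB = 41506/1413 ∩ 2·signedArea(DEC) = -4843/471]
   → D = (1241/471, 1252/1413)

D = (1241/471, 1252/1413)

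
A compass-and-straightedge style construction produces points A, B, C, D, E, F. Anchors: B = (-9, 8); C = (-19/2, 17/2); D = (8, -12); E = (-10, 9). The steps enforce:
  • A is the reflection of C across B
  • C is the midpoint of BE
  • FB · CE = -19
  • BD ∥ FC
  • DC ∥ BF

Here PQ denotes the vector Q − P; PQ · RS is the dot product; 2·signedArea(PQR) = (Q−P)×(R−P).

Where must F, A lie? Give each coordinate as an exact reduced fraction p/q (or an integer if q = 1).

A = (-17/2, 15/2)
F = (-53/2, 57/2)

1. F_x = -53/2  [BD ∥ FC ∩ DC ∥ BF]
2. F_y = 57/2  [BD ∥ FC ∩ DC ∥ BF]
   → F = (-53/2, 57/2)
3. A_x = -17/2  [A is the reflection of C across B]
4. A_y = 15/2  [A is the reflection of C across B]
   → A = (-17/2, 15/2)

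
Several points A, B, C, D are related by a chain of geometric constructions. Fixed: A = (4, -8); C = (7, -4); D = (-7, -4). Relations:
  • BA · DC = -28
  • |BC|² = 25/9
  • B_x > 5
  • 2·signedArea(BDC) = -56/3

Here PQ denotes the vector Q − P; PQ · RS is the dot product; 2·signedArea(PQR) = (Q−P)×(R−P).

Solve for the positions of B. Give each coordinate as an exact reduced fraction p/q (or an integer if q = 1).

B = (6, -16/3)

1. B_x = 6  [2·signedArea(BDC) = -56/3 ∩ BA · DC = -28]
2. B_y = -16/3  [2·signedArea(BDC) = -56/3 ∩ BA · DC = -28]
   → B = (6, -16/3)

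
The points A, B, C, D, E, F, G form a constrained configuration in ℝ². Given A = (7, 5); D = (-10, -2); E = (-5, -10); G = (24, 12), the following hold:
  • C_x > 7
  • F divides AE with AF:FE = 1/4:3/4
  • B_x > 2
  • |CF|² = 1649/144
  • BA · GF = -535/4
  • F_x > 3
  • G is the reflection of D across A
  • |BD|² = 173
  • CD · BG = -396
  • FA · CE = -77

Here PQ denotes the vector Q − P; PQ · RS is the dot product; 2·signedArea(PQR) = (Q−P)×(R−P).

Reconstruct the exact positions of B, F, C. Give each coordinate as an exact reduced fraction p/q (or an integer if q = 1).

B = (3, 0)
C = (22/3, 2/3)
F = (4, 5/4)

1. F_x = 4  [F divides AE with AF:FE = 1/4:3/4]
2. F_y = 5/4  [F divides AE with AF:FE = 1/4:3/4]
   → F = (4, 5/4)
3. C_x = 22/3  [line -3·x + -15/4·y + 49/2 = 0 ∩ |CF|² = 1649/144]
4. C_y = 2/3  [line -3·x + -15/4·y + 49/2 = 0 ∩ |CF|² = 1649/144]
   → C = (22/3, 2/3)
5. B_x = 3  [BA · GF = -535/4 ∩ CD · BG = -396]
6. B_y = 0  [BA · GF = -535/4 ∩ CD · BG = -396]
   → B = (3, 0)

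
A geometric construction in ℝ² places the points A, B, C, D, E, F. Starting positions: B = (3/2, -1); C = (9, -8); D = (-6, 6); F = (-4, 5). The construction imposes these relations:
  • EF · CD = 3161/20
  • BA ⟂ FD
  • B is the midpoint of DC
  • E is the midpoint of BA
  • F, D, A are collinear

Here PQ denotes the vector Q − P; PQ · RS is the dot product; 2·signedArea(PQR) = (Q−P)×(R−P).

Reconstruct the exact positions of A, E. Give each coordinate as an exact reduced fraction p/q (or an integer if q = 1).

A = (14/5, 8/5)
E = (43/20, 3/10)

1. A_x = 14/5  [F, D, A are collinear ∩ BA ⟂ FD]
2. A_y = 8/5  [F, D, A are collinear ∩ BA ⟂ FD]
   → A = (14/5, 8/5)
3. E_x = 43/20  [E is the midpoint of BA]
4. E_y = 3/10  [E is the midpoint of BA]
   → E = (43/20, 3/10)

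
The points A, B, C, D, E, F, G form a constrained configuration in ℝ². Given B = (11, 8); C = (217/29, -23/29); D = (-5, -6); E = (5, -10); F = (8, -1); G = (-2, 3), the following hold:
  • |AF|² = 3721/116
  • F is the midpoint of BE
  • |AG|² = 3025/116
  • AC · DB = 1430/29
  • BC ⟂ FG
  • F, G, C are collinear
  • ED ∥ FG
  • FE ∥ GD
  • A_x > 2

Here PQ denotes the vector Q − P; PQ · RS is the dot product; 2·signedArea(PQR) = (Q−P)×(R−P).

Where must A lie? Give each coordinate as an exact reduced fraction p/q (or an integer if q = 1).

A = (159/58, 32/29)

1. A_x = 159/58  [line -16·x + -14·y + 1720/29 = 0 ∩ |AG|² = 3025/116]
2. A_y = 32/29  [line -16·x + -14·y + 1720/29 = 0 ∩ |AG|² = 3025/116]
   → A = (159/58, 32/29)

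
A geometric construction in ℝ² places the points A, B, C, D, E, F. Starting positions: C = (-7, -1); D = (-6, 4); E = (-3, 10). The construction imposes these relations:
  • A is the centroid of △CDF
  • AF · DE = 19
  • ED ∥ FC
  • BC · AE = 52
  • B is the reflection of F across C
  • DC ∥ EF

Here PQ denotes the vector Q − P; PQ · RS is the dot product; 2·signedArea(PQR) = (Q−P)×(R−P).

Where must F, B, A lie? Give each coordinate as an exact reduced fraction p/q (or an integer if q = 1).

1. F_x = -4  [ED ∥ FC ∩ DC ∥ EF]
2. F_y = 5  [ED ∥ FC ∩ DC ∥ EF]
   → F = (-4, 5)
3. B_x = -10  [B is the reflection of F across C]
4. B_y = -7  [B is the reflection of F across C]
   → B = (-10, -7)
5. A_x = -17/3  [A is the centroid of △CDF]
6. A_y = 8/3  [A is the centroid of △CDF]
   → A = (-17/3, 8/3)

A = (-17/3, 8/3)
B = (-10, -7)
F = (-4, 5)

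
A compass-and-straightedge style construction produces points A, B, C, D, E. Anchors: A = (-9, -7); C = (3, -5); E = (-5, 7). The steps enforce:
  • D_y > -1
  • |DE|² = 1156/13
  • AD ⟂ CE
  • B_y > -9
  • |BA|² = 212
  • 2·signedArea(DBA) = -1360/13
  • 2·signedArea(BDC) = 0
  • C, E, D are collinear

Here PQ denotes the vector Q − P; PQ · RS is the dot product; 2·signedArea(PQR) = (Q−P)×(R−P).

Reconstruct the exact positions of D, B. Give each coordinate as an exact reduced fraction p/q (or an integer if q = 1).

1. D_x = 3/13  [C, E, D are collinear ∩ AD ⟂ CE]
2. D_y = -11/13  [C, E, D are collinear ∩ AD ⟂ CE]
   → D = (3/13, -11/13)
3. B_x = 71/13  [2·signedArea(BDC) = 0 ∩ 2·signedArea(DBA) = -1360/13]
4. B_y = -113/13  [2·signedArea(BDC) = 0 ∩ 2·signedArea(DBA) = -1360/13]
   → B = (71/13, -113/13)

B = (71/13, -113/13)
D = (3/13, -11/13)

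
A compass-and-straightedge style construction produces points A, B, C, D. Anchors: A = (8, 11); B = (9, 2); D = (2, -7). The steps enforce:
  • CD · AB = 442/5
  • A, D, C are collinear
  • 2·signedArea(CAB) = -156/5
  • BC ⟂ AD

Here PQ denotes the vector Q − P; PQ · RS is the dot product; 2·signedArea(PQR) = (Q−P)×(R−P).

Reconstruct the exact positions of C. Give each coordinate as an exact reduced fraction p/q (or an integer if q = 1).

1. C_x = 27/5  [A, D, C are collinear ∩ BC ⟂ AD]
2. C_y = 16/5  [A, D, C are collinear ∩ BC ⟂ AD]
   → C = (27/5, 16/5)

C = (27/5, 16/5)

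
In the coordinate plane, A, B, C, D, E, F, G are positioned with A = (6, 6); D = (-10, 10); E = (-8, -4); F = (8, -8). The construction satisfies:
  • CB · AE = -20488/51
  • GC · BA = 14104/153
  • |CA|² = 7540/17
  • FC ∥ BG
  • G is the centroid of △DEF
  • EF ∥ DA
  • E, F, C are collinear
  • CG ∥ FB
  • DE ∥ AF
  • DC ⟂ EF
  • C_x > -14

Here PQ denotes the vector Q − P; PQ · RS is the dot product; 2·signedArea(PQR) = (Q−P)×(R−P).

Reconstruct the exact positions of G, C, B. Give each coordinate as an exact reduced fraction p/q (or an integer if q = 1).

1. G_x = -10/3  [G is the centroid of △DEF]
2. G_y = -2/3  [G is the centroid of △DEF]
   → G = (-10/3, -2/3)
3. C_x = -224/17  [E, F, C are collinear ∩ DC ⟂ EF]
4. C_y = -46/17  [E, F, C are collinear ∩ DC ⟂ EF]
   → C = (-224/17, -46/17)
5. B_x = 910/51  [FC ∥ BG ∩ CG ∥ FB]
6. B_y = -304/51  [FC ∥ BG ∩ CG ∥ FB]
   → B = (910/51, -304/51)

B = (910/51, -304/51)
C = (-224/17, -46/17)
G = (-10/3, -2/3)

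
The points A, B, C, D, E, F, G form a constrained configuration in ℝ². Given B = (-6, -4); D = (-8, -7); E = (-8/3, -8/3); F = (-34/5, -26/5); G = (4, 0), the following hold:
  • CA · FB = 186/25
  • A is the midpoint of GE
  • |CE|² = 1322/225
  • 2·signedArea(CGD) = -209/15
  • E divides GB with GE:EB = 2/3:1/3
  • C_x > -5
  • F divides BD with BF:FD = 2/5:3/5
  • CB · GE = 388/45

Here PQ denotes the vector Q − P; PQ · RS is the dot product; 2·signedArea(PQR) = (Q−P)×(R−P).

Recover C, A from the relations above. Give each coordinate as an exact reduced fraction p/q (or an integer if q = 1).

1. C_x = -71/15  [CB · GE = 388/45 ∩ 2·signedArea(CGD) = -209/15]
2. C_y = -59/15  [CB · GE = 388/45 ∩ 2·signedArea(CGD) = -209/15]
   → C = (-71/15, -59/15)
3. A_x = 2/3  [CA · FB = 186/25 ∩ A is the midpoint of GE]
4. A_y = -4/3  [CA · FB = 186/25 ∩ A is the midpoint of GE]
   → A = (2/3, -4/3)

A = (2/3, -4/3)
C = (-71/15, -59/15)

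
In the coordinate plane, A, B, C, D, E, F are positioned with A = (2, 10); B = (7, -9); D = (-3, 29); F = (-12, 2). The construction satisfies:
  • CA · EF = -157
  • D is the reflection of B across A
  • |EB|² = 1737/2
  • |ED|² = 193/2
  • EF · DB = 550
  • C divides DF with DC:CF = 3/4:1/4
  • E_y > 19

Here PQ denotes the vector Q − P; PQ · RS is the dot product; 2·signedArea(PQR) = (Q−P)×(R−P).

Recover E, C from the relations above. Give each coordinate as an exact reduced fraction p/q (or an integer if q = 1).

1. E_x = -1/2  [line -10·x + 38·y + -746 = 0 ∩ |EB|² = 1737/2]
2. E_y = 39/2  [line -10·x + 38·y + -746 = 0 ∩ |EB|² = 1737/2]
   → E = (-1/2, 39/2)
3. C_x = -39/4  [C divides DF with DC:CF = 3/4:1/4]
4. C_y = 35/4  [C divides DF with DC:CF = 3/4:1/4]
   → C = (-39/4, 35/4)

C = (-39/4, 35/4)
E = (-1/2, 39/2)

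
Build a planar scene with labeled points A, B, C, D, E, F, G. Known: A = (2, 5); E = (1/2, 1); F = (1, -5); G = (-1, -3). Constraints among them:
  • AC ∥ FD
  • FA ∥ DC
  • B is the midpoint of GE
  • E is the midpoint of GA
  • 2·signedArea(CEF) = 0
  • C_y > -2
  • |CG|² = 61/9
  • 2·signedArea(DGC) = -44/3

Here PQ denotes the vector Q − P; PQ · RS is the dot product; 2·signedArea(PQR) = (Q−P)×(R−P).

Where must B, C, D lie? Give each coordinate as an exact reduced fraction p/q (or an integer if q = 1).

B = (-1/4, -1)
C = (2/3, -1)
D = (-1/3, -11)

1. B_x = -1/4  [B is the midpoint of GE]
2. B_y = -1  [B is the midpoint of GE]
   → B = (-1/4, -1)
3. C_x = 2/3  [line 6·x + 1/2·y + -7/2 = 0 ∩ |CG|² = 61/9]
4. C_y = -1  [line 6·x + 1/2·y + -7/2 = 0 ∩ |CG|² = 61/9]
   → C = (2/3, -1)
5. D_x = -1/3  [FA ∥ DC ∩ AC ∥ FD]
6. D_y = -11  [FA ∥ DC ∩ AC ∥ FD]
   → D = (-1/3, -11)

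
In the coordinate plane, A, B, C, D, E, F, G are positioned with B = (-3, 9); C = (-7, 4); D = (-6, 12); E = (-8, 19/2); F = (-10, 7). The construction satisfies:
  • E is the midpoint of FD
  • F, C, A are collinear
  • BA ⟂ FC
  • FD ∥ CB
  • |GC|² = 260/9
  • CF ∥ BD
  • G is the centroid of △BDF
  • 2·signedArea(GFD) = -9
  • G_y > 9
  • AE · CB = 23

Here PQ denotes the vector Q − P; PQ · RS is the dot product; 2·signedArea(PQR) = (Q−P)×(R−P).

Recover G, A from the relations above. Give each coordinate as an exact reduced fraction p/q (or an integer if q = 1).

A = (-15/2, 9/2)
G = (-19/3, 28/3)

1. G_x = -19/3  [G is the centroid of △BDF]
2. G_y = 28/3  [G is the centroid of △BDF]
   → G = (-19/3, 28/3)
3. A_x = -15/2  [F, C, A are collinear ∩ BA ⟂ FC]
4. A_y = 9/2  [F, C, A are collinear ∩ BA ⟂ FC]
   → A = (-15/2, 9/2)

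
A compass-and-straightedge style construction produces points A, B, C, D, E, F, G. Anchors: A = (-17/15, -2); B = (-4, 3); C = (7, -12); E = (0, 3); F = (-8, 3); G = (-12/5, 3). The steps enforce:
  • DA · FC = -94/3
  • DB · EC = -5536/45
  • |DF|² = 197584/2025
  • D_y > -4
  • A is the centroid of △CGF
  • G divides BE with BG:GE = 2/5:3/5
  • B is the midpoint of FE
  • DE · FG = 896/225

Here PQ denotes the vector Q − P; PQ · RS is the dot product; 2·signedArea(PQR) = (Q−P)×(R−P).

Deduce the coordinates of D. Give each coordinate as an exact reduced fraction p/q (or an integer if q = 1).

D = (-32/45, -11/3)

1. D_x = -32/45  [DE · FG = 896/225 ∩ DB · EC = -5536/45]
2. D_y = -11/3  [DE · FG = 896/225 ∩ DB · EC = -5536/45]
   → D = (-32/45, -11/3)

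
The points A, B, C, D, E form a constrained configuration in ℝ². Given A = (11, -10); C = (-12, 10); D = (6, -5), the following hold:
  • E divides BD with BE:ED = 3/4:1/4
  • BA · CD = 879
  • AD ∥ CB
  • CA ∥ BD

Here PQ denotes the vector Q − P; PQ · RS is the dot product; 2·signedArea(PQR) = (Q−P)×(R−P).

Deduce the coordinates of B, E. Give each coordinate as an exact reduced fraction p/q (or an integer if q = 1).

1. B_x = -17  [CA ∥ BD ∩ AD ∥ CB]
2. B_y = 15  [CA ∥ BD ∩ AD ∥ CB]
   → B = (-17, 15)
3. E_x = 1/4  [E divides BD with BE:ED = 3/4:1/4]
4. E_y = 0  [E divides BD with BE:ED = 3/4:1/4]
   → E = (1/4, 0)

B = (-17, 15)
E = (1/4, 0)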